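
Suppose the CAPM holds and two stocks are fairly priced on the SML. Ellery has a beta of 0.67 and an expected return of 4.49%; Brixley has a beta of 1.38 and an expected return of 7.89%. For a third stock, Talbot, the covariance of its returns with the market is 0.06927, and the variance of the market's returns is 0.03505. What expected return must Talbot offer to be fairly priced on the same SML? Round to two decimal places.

10.75%

MRP = (7.89% − 4.49%) / (1.38 − 0.67) = 4.7887%
R_f = 4.49% − 0.67 × 4.7887% = 1.2816%
β_Talbot = Cov / Var(R_m) = 0.06927 / 0.03505 = 1.9763
E(R_Talbot) = R_f + β × MRP = 1.2816% + 1.9763 × 4.7887% = 10.75%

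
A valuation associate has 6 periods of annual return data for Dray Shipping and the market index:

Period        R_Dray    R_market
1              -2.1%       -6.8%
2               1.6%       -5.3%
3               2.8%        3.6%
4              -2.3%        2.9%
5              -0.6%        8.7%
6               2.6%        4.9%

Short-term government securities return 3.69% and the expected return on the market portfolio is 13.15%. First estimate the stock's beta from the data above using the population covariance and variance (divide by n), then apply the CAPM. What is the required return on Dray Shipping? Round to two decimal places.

Mean R_i = (-2.1 + 1.6 + 2.8 − 2.3 − 0.6 + 2.6) / 6 = 0.3333%
Mean R_m = (-6.8 − 5.3 + 3.6 + 2.9 + 8.7 + 4.9) / 6 = 1.3333%
Σ(R_i − R̄_i)(R_m − R̄_m) = 14.0633  ⇒  Cov = 14.0633 / 6 = 2.3439
Σ(R_m − R̄_m)² = 184.7333  ⇒  Var(R_m) = 184.7333 / 6 = 30.7889
β = Cov / Var(R_m) = 2.3439 / 30.7889 = 0.0761
MRP = 13.15% − 3.69% = 9.46%
E(R) = R_f + β × MRP = 3.69% + 0.0761 × 9.46% = 4.41%

4.41%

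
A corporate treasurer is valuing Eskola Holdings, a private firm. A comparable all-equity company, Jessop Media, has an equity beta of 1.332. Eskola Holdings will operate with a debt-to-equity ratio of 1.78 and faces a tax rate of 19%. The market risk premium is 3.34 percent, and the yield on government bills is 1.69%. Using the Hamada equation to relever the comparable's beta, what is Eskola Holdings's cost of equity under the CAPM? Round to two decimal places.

12.55%

β_L = β_U × [1 + (1 − t)(D/E)] = 1.332 × [1 + (1 − 0.19) × 1.78]
    = 1.332 × [1 + 0.81 × 1.78] = 1.332 × 2.4418 = 3.2525
E(R) = R_f + β_L × MRP = 1.69% + 3.2525 × 3.34% = 12.55%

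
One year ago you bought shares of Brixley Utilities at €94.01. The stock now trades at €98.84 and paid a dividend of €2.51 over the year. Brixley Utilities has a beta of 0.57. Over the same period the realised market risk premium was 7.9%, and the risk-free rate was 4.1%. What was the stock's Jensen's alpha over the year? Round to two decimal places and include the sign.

Realised HPR = (P1 + D1 − P0) / P0 = (98.84 + 2.51 − 94.01) / 94.01 = 7.34 / 94.01 = 7.8077%
CAPM required = R_f + β·MRP = 4.1% + 0.57 × 7.9% = 8.6030%
α = realised − required = 7.8077% − 8.6030% = -0.80%

-0.80%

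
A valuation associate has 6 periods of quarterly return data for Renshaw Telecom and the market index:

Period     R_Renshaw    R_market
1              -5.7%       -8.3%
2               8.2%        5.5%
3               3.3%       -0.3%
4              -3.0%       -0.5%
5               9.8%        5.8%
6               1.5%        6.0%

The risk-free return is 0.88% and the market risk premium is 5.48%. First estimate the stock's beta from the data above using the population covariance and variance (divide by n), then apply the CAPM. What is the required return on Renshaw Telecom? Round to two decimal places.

Mean R_i = (-5.7 + 8.2 + 3.3 − 3.0 + 9.8 + 1.5) / 6 = 2.3500%
Mean R_m = (-8.3 + 5.5 − 0.3 − 0.5 + 5.8 + 6.0) / 6 = 1.3667%
Σ(R_i − R̄_i)(R_m − R̄_m) = 139.4900  ⇒  Cov = 139.4900 / 6 = 23.2483
Σ(R_m − R̄_m)² = 157.9133  ⇒  Var(R_m) = 157.9133 / 6 = 26.3189
β = Cov / Var(R_m) = 23.2483 / 26.3189 = 0.8833
E(R) = R_f + β × MRP = 0.88% + 0.8833 × 5.48% = 5.72%

5.72%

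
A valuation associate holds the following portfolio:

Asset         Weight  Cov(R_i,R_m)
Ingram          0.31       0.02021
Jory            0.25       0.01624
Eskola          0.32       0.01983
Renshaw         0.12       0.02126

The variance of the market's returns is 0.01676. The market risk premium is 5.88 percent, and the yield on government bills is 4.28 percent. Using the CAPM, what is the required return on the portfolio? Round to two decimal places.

11.02%

β_Ingram = 0.02021 / 0.01676 = 1.2058
β_Jory = 0.01624 / 0.01676 = 0.9690
β_Eskola = 0.01983 / 0.01676 = 1.1832
β_Renshaw = 0.02126 / 0.01676 = 1.2685
β_P = Σ w_i β_i = 0.31×1.2058 + 0.25×0.9690 + 0.32×1.1832 + 0.12×1.2685 = 1.1469
E(R_P) = R_f + β_P × MRP = 4.28% + 1.1469 × 5.88% = 11.02%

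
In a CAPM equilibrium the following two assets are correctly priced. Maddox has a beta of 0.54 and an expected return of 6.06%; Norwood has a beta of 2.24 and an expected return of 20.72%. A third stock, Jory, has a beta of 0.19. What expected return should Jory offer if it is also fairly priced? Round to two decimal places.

MRP (SML slope) = (20.72% − 6.06%) / (2.24 − 0.54) = 14.66% / 1.70 = 8.6235%
R_f (intercept) = 6.06% − 0.54 × 8.6235% = 1.4033%
E(R_Jory) = R_f + β × MRP = 1.4033% + 0.19 × 8.6235% = 3.04%

3.04%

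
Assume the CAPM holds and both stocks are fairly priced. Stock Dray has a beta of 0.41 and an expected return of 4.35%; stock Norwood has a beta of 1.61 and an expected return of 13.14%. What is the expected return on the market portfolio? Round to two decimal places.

Both satisfy E(R) = R_f + β·MRP, so the slope of the SML is
MRP = (13.14% − 4.35%) / (1.61 − 0.41) = 8.79% / 1.20 = 7.3250%
R_f = E(R_Dray) − β_Dray·MRP = 4.35% − 0.41 × 7.3250% = 1.3468%
E(R_m) = R_f + MRP = 1.3468% + 7.3250% = 8.67%

8.67%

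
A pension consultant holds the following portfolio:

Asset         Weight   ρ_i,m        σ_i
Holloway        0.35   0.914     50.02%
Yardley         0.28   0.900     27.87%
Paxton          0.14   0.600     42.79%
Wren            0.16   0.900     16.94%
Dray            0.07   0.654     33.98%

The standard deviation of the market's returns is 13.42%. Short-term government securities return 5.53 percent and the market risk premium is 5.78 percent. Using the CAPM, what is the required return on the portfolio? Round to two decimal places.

18.72%

β_Holloway = 0.914 × 50.02% / 13.42% = 3.4067
β_Yardley = 0.900 × 27.87% / 13.42% = 1.8691
β_Paxton = 0.600 × 42.79% / 13.42% = 1.9131
β_Wren = 0.900 × 16.94% / 13.42% = 1.1361
β_Dray = 0.654 × 33.98% / 13.42% = 1.6560
β_P = Σ w_i β_i = 0.35×3.4067 + 0.28×1.8691 + 0.14×1.9131 + 0.16×1.1361 + 0.07×1.6560 = 2.2812
E(R_P) = R_f + β_P × MRP = 5.53% + 2.2812 × 5.78% = 18.72%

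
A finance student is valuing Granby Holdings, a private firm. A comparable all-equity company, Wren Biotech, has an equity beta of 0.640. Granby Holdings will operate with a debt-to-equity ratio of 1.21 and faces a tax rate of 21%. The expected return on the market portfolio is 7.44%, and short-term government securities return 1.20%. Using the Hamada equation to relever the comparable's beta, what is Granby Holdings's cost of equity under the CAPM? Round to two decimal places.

9.01%

β_L = β_U × [1 + (1 − t)(D/E)] = 0.640 × [1 + (1 − 0.21) × 1.21]
    = 0.640 × [1 + 0.79 × 1.21] = 0.640 × 1.9559 = 1.2518
MRP = 7.44% − 1.20% = 6.24%
E(R) = R_f + β_L × MRP = 1.20% + 1.2518 × 6.24% = 9.01%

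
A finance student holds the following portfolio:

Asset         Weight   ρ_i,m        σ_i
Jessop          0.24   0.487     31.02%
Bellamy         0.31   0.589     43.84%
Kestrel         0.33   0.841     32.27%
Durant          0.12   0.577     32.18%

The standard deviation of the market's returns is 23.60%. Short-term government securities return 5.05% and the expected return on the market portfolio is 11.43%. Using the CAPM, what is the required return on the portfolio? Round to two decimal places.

β_Jessop = 0.487 × 31.02% / 23.60% = 0.6401
β_Bellamy = 0.589 × 43.84% / 23.60% = 1.0941
β_Kestrel = 0.841 × 32.27% / 23.60% = 1.1500
β_Durant = 0.577 × 32.18% / 23.60% = 0.7868
β_P = Σ w_i β_i = 0.24×0.6401 + 0.31×1.0941 + 0.33×1.1500 + 0.12×0.7868 = 0.9667
MRP = 11.43% − 5.05% = 6.38%
E(R_P) = R_f + β_P × MRP = 5.05% + 0.9667 × 6.38% = 11.22%

11.22%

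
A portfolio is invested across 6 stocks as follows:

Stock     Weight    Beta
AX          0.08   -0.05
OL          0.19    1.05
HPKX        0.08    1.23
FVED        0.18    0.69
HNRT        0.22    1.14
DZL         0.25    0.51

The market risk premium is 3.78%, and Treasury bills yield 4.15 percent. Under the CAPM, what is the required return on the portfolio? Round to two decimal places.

7.16%

β_P = Σ w_i β_i = 0.08×-0.05 + 0.19×1.05 + 0.08×1.23 + 0.18×0.69 + 0.22×1.14 + 0.25×0.51 = 0.7964
E(R_P) = R_f + β_P × MRP = 4.15% + 0.7964 × 3.78% = 7.16%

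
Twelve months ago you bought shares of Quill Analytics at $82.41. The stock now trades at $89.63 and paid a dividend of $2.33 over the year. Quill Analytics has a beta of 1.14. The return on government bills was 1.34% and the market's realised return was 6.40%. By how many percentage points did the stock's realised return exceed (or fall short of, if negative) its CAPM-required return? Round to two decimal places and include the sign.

Realised HPR = (P1 + D1 − P0) / P0 = (89.63 + 2.33 − 82.41) / 82.41 = 9.55 / 82.41 = 11.5884%
MRP = 6.40% − 1.34% = 5.06%
CAPM required = R_f + β·MRP = 1.34% + 1.14 × 5.06% = 7.1084%
α = realised − required = 11.5884% − 7.1084% = +4.48%

+4.48%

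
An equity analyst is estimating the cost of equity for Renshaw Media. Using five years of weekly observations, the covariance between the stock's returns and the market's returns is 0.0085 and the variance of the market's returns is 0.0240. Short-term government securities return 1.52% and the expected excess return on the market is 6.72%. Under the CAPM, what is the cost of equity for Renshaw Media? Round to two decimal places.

β = Cov(R_i, R_m) / Var(R_m) = 0.0085 / 0.0240 = 0.3542
E(R) = R_f + β × MRP = 1.52% + 0.3542 × 6.72% = 3.90%

3.90%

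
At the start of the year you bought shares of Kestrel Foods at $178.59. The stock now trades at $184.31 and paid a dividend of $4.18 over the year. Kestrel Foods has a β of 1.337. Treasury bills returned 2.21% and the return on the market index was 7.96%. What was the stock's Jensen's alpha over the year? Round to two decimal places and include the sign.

Realised HPR = (P1 + D1 − P0) / P0 = (184.31 + 4.18 − 178.59) / 178.59 = 9.90 / 178.59 = 5.5434%
MRP = 7.96% − 2.21% = 5.75%
CAPM required = R_f + β·MRP = 2.21% + 1.337 × 5.75% = 9.89775%
α = realised − required = 5.5434% − 9.89775% = -4.35%

-4.35%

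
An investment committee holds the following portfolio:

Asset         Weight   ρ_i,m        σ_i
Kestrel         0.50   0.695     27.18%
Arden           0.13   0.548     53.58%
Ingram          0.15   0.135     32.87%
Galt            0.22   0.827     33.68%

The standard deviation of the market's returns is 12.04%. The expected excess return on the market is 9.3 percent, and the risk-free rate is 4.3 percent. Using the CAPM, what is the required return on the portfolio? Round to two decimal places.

19.79%

β_Kestrel = 0.695 × 27.18% / 12.04% = 1.5689
β_Arden = 0.548 × 53.58% / 12.04% = 2.4387
β_Ingram = 0.135 × 32.87% / 12.04% = 0.3686
β_Galt = 0.827 × 33.68% / 12.04% = 2.3134
β_P = Σ w_i β_i = 0.50×1.5689 + 0.13×2.4387 + 0.15×0.3686 + 0.22×2.3134 = 1.6657
E(R_P) = R_f + β_P × MRP = 4.3% + 1.6657 × 9.3% = 19.79%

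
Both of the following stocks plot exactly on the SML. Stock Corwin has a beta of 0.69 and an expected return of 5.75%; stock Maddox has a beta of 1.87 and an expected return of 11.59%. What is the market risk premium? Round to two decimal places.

Both satisfy E(R) = R_f + β·MRP, so the slope of the SML is
MRP = (11.59% − 5.75%) / (1.87 − 0.69) = 5.84% / 1.18 = 4.9492%

4.95%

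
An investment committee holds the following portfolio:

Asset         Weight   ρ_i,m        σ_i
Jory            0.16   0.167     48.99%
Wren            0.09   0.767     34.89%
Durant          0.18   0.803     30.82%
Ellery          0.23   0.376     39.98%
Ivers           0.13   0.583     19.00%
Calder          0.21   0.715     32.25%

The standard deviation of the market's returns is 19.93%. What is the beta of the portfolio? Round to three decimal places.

0.899

β_Jory = 0.167 × 48.99% / 19.93% = 0.4105
β_Wren = 0.767 × 34.89% / 19.93% = 1.3427
β_Durant = 0.803 × 30.82% / 19.93% = 1.2418
β_Ellery = 0.376 × 39.98% / 19.93% = 0.7543
β_Ivers = 0.583 × 19.00% / 19.93% = 0.5558
β_Calder = 0.715 × 32.25% / 19.93% = 1.1570
β_P = Σ w_i β_i = 0.16×0.4105 + 0.09×1.3427 + 0.18×1.2418 + 0.23×0.7543 + 0.13×0.5558 + 0.21×1.1570 = 0.8988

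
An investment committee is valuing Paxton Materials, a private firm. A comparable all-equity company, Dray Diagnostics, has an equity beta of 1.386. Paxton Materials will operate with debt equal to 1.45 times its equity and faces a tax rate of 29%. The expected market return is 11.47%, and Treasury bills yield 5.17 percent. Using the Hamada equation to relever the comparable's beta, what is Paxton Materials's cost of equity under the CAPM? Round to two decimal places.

β_L = β_U × [1 + (1 − t)(D/E)] = 1.386 × [1 + (1 − 0.29) × 1.45]
    = 1.386 × [1 + 0.71 × 1.45] = 1.386 × 2.0295 = 2.8129
MRP = 11.47% − 5.17% = 6.30%
E(R) = R_f + β_L × MRP = 5.17% + 2.8129 × 6.30% = 22.89%

22.89%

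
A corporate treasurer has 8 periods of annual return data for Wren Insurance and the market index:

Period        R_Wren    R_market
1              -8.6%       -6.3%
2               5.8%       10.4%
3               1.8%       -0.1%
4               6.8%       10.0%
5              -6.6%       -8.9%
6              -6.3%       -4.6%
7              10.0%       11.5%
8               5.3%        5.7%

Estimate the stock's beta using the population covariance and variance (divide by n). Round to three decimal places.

Mean R_i = (-8.6 + 5.8 + 1.8 + 6.8 − 6.6 − 6.3 + 10.0 + 5.3) / 8 = 1.0250%
Mean R_m = (-6.3 + 10.4 − 0.1 + 10.0 − 8.9 − 4.6 + 11.5 + 5.7) / 8 = 2.2125%
Σ(R_i − R̄_i)(R_m − R̄_m) = 397.1075  ⇒  Cov = 397.1075 / 8 = 49.6384
Σ(R_m − R̄_m)² = 473.8088  ⇒  Var(R_m) = 473.8088 / 8 = 59.2261
β = Cov / Var(R_m) = 49.6384 / 59.2261 = 0.8381

0.838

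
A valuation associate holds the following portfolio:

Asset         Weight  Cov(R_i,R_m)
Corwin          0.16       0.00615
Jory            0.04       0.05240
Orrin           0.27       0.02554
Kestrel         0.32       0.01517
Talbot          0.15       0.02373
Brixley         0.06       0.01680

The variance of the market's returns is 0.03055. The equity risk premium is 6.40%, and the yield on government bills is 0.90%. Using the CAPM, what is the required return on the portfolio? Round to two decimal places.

4.96%

β_Corwin = 0.00615 / 0.03055 = 0.2013
β_Jory = 0.05240 / 0.03055 = 1.7152
β_Orrin = 0.02554 / 0.03055 = 0.8360
β_Kestrel = 0.01517 / 0.03055 = 0.4966
β_Talbot = 0.02373 / 0.03055 = 0.7768
β_Brixley = 0.01680 / 0.03055 = 0.5499
β_P = Σ w_i β_i = 0.16×0.2013 + 0.04×1.7152 + 0.27×0.8360 + 0.32×0.4966 + 0.15×0.7768 + 0.06×0.5499 = 0.6350
E(R_P) = R_f + β_P × MRP = 0.90% + 0.6350 × 6.40% = 4.96%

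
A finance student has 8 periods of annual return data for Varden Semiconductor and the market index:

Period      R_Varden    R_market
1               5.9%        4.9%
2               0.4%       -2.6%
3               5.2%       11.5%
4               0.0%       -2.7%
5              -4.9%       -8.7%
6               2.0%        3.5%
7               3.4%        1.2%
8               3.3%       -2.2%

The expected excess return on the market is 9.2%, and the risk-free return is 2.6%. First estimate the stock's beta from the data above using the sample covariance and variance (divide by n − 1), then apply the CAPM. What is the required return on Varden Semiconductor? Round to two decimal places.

Mean R_i = (5.9 + 0.4 + 5.2 + 0.0 − 4.9 + 2.0 + 3.4 + 3.3) / 8 = 1.9125%
Mean R_m = (4.9 − 2.6 + 11.5 − 2.7 − 8.7 + 3.5 + 1.2 − 2.2) / 8 = 0.6125%
Σ(R_i − R̄_i)(R_m − R̄_m) = 124.7488  ⇒  Cov = 124.7488 / 7 = 17.8213
Σ(R_m − R̄_m)² = 261.5288  ⇒  Var(R_m) = 261.5288 / 7 = 37.3613
β = Cov / Var(R_m) = 17.8213 / 37.3613 = 0.4770
E(R) = R_f + β × MRP = 2.6% + 0.4770 × 9.2% = 6.99%

6.99%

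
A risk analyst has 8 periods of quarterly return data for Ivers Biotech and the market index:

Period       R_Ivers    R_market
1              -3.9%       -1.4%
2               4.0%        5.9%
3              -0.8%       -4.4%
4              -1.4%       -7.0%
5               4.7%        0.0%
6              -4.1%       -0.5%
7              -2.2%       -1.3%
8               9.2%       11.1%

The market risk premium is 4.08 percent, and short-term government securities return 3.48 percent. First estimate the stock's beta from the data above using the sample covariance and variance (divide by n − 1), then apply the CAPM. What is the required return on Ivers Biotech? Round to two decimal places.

Mean R_i = (-3.9 + 4.0 − 0.8 − 1.4 + 4.7 − 4.1 − 2.2 + 9.2) / 8 = 0.6875%
Mean R_m = (-1.4 + 5.9 − 4.4 − 7.0 + 0.0 − 0.5 − 1.3 + 11.1) / 8 = 0.3000%
Σ(R_i − R̄_i)(R_m − R̄_m) = 147.7600  ⇒  Cov = 147.7600 / 7 = 21.1086
Σ(R_m − R̄_m)² = 229.5600  ⇒  Var(R_m) = 229.5600 / 7 = 32.7943
β = Cov / Var(R_m) = 21.1086 / 32.7943 = 0.6437
E(R) = R_f + β × MRP = 3.48% + 0.6437 × 4.08% = 6.11%

6.11%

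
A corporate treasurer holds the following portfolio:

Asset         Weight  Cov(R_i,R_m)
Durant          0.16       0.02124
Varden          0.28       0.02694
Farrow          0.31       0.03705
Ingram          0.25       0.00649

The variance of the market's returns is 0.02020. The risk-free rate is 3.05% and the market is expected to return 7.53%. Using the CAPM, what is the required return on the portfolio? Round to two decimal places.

8.38%

β_Durant = 0.02124 / 0.02020 = 1.0515
β_Varden = 0.02694 / 0.02020 = 1.3337
β_Farrow = 0.03705 / 0.02020 = 1.8342
β_Ingram = 0.00649 / 0.02020 = 0.3213
β_P = Σ w_i β_i = 0.16×1.0515 + 0.28×1.3337 + 0.31×1.8342 + 0.25×0.3213 = 1.1906
MRP = 7.53% − 3.05% = 4.48%
E(R_P) = R_f + β_P × MRP = 3.05% + 1.1906 × 4.48% = 8.38%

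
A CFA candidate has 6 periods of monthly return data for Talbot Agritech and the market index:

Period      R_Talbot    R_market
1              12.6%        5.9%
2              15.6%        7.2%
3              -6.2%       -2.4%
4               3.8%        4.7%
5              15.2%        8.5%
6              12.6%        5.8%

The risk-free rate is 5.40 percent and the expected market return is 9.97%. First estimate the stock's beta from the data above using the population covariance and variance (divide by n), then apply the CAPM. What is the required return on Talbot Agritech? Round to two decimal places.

15.14%

Mean R_i = (12.6 + 15.6 − 6.2 + 3.8 + 15.2 + 12.6) / 6 = 8.9333%
Mean R_m = (5.9 + 7.2 − 2.4 + 4.7 + 8.5 + 5.8) / 6 = 4.9500%
Σ(R_i − R̄_i)(R_m − R̄_m) = 156.3600  ⇒  Cov = 156.3600 / 6 = 26.0600
Σ(R_m − R̄_m)² = 73.3750  ⇒  Var(R_m) = 73.3750 / 6 = 12.2292
β = Cov / Var(R_m) = 26.0600 / 12.2292 = 2.1310
MRP = 9.97% − 5.40% = 4.57%
E(R) = R_f + β × MRP = 5.40% + 2.1310 × 4.57% = 15.14%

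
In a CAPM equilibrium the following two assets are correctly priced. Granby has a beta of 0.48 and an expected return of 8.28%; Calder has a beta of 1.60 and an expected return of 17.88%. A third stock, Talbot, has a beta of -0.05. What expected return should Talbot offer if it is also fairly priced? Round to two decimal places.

3.74%

MRP (SML slope) = (17.88% − 8.28%) / (1.60 − 0.48) = 9.60% / 1.12 = 8.5714%
R_f (intercept) = 8.28% − 0.48 × 8.5714% = 4.1657%
E(R_Talbot) = R_f + β × MRP = 4.1657% + -0.05 × 8.5714% = 3.74%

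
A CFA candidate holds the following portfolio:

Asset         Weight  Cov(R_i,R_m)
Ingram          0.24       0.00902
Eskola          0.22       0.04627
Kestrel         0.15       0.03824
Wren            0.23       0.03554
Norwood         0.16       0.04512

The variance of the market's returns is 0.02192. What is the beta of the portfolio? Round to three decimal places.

β_Ingram = 0.00902 / 0.02192 = 0.4115
β_Eskola = 0.04627 / 0.02192 = 2.1109
β_Kestrel = 0.03824 / 0.02192 = 1.7445
β_Wren = 0.03554 / 0.02192 = 1.6214
β_Norwood = 0.04512 / 0.02192 = 2.0584
β_P = Σ w_i β_i = 0.24×0.4115 + 0.22×2.1109 + 0.15×1.7445 + 0.23×1.6214 + 0.16×2.0584 = 1.5271

1.527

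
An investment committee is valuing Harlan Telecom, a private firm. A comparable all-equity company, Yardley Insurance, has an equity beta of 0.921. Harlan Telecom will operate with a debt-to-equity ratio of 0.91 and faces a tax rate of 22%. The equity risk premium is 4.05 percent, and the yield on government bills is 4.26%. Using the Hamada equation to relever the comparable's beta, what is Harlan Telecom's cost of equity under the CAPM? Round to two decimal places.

β_L = β_U × [1 + (1 − t)(D/E)] = 0.921 × [1 + (1 − 0.22) × 0.91]
    = 0.921 × [1 + 0.78 × 0.91] = 0.921 × 1.7098 = 1.5747
E(R) = R_f + β_L × MRP = 4.26% + 1.5747 × 4.05% = 10.64%

10.64%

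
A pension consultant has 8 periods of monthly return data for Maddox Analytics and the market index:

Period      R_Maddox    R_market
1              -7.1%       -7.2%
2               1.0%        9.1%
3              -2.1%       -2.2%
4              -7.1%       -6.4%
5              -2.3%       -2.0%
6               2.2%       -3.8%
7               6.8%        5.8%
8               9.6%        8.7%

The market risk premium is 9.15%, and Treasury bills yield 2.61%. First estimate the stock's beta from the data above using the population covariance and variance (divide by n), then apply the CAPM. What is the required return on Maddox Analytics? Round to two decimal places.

9.43%

Mean R_i = (-7.1 + 1.0 − 2.1 − 7.1 − 2.3 + 2.2 + 6.8 + 9.6) / 8 = 0.1250%
Mean R_m = (-7.2 + 9.1 − 2.2 − 6.4 − 2.0 − 3.8 + 5.8 + 8.7) / 8 = 0.2500%
Σ(R_i − R̄_i)(R_m − R̄_m) = 229.2300  ⇒  Cov = 229.2300 / 8 = 28.6538
Σ(R_m − R̄_m)² = 307.7200  ⇒  Var(R_m) = 307.7200 / 8 = 38.4650
β = Cov / Var(R_m) = 28.6538 / 38.4650 = 0.7449
E(R) = R_f + β × MRP = 2.61% + 0.7449 × 9.15% = 9.43%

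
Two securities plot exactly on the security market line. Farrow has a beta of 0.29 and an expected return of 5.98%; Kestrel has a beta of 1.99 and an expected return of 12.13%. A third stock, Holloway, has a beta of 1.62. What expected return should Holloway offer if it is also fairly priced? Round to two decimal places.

MRP (SML slope) = (12.13% − 5.98%) / (1.99 − 0.29) = 6.15% / 1.70 = 3.6176%
R_f (intercept) = 5.98% − 0.29 × 3.6176% = 4.9309%
E(R_Holloway) = R_f + β × MRP = 4.9309% + 1.62 × 3.6176% = 10.79%

10.79%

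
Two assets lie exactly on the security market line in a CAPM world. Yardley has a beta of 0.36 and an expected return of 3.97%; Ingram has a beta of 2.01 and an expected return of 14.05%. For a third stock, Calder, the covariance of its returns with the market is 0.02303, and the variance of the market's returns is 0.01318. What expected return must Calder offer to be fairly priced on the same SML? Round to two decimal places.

12.45%

MRP = (14.05% − 3.97%) / (2.01 − 0.36) = 6.1091%
R_f = 3.97% − 0.36 × 6.1091% = 1.7707%
β_Calder = Cov / Var(R_m) = 0.02303 / 0.01318 = 1.7473
E(R_Calder) = R_f + β × MRP = 1.7707% + 1.7473 × 6.1091% = 12.45%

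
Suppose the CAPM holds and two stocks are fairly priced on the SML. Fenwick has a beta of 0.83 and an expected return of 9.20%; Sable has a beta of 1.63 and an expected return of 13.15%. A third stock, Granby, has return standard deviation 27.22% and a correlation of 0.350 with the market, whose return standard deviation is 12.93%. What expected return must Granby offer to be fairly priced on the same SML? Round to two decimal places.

MRP = (13.15% − 9.20%) / (1.63 − 0.83) = 4.9375%
R_f = 9.20% − 0.83 × 4.9375% = 5.1019%
β_Granby = ρ·σ_i/σ_m = 0.350 × 27.22 / 12.93 = 0.7368
E(R_Granby) = R_f + β × MRP = 5.1019% + 0.7368 × 4.9375% = 8.74%

8.74%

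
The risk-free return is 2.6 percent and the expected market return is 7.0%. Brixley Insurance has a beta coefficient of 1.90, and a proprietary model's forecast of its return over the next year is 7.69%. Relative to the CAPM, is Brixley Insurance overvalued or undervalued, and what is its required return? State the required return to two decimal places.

Overvalued; required return 10.96%

MRP = 7.0% − 2.6% = 4.40%
Required return = R_f + β·MRP = 2.6% + 1.90 × 4.4% = 10.96%
Forecast 7.69% < required 10.96% → the stock plots below the SML → overvalued.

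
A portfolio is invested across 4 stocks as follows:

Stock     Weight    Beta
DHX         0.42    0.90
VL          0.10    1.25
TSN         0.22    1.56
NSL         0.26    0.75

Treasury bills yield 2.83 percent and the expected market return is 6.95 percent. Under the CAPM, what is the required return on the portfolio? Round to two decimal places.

7.12%

β_P = Σ w_i β_i = 0.42×0.90 + 0.10×1.25 + 0.22×1.56 + 0.26×0.75 = 1.0412
MRP = 6.95% − 2.83% = 4.12%
E(R_P) = R_f + β_P × MRP = 2.83% + 1.0412 × 4.12% = 7.12%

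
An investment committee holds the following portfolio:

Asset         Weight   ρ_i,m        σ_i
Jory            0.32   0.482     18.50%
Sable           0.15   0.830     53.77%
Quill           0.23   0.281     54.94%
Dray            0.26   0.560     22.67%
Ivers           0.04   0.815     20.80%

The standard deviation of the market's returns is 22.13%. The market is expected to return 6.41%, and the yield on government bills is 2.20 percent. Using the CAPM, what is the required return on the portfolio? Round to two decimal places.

β_Jory = 0.482 × 18.50% / 22.13% = 0.4029
β_Sable = 0.830 × 53.77% / 22.13% = 2.0167
β_Quill = 0.281 × 54.94% / 22.13% = 0.6976
β_Dray = 0.560 × 22.67% / 22.13% = 0.5737
β_Ivers = 0.815 × 20.80% / 22.13% = 0.7660
β_P = Σ w_i β_i = 0.32×0.4029 + 0.15×2.0167 + 0.23×0.6976 + 0.26×0.5737 + 0.04×0.7660 = 0.7717
MRP = 6.41% − 2.20% = 4.21%
E(R_P) = R_f + β_P × MRP = 2.20% + 0.7717 × 4.21% = 5.45%

5.45%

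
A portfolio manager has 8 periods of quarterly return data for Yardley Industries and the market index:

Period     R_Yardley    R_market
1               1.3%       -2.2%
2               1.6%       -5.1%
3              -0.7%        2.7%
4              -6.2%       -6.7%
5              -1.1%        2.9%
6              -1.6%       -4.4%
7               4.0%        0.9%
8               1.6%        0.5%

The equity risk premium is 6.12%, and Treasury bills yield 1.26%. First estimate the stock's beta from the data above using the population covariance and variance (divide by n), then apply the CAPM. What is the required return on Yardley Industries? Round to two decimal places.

Mean R_i = (1.3 + 1.6 − 0.7 − 6.2 − 1.1 − 1.6 + 4.0 + 1.6) / 8 = -0.1375%
Mean R_m = (-2.2 − 5.1 + 2.7 − 6.7 + 2.9 − 4.4 + 0.9 + 0.5) / 8 = -1.4250%
Σ(R_i − R̄_i)(R_m − R̄_m) = 35.3125  ⇒  Cov = 35.3125 / 8 = 4.4141
Σ(R_m − R̄_m)² = 95.6150  ⇒  Var(R_m) = 95.6150 / 8 = 11.9519
β = Cov / Var(R_m) = 4.4141 / 11.9519 = 0.3693
E(R) = R_f + β × MRP = 1.26% + 0.3693 × 6.12% = 3.52%

3.52%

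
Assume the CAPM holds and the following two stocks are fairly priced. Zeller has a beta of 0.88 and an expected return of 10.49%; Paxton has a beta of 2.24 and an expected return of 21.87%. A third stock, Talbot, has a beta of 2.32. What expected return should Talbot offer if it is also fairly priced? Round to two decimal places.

MRP (SML slope) = (21.87% − 10.49%) / (2.24 − 0.88) = 11.38% / 1.36 = 8.3676%
R_f (intercept) = 10.49% − 0.88 × 8.3676% = 3.1265%
E(R_Talbot) = R_f + β × MRP = 3.1265% + 2.32 × 8.3676% = 22.54%

22.54%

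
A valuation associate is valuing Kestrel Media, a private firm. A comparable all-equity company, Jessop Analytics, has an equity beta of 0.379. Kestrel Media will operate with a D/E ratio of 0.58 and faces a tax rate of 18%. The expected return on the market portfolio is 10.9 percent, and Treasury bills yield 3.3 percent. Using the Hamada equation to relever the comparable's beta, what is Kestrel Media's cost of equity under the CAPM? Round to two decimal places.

β_L = β_U × [1 + (1 − t)(D/E)] = 0.379 × [1 + (1 − 0.18) × 0.58]
    = 0.379 × [1 + 0.82 × 0.58] = 0.379 × 1.4756 = 0.5593
MRP = 10.9% − 3.3% = 7.60%
E(R) = R_f + β_L × MRP = 3.3% + 0.5593 × 7.6% = 7.55%

7.55%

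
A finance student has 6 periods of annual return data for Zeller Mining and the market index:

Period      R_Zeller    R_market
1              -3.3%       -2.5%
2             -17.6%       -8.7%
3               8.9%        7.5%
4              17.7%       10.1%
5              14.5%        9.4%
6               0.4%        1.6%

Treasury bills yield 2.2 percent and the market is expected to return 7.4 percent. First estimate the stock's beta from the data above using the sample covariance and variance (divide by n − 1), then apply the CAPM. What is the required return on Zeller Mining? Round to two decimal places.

11.17%

Mean R_i = (-3.3 − 17.6 + 8.9 + 17.7 + 14.5 + 0.4) / 6 = 3.4333%
Mean R_m = (-2.5 − 8.7 + 7.5 + 10.1 + 9.4 + 1.6) / 6 = 2.9000%
Σ(R_i − R̄_i)(R_m − R̄_m) = 484.0900  ⇒  Cov = 484.0900 / 5 = 96.8180
Σ(R_m − R̄_m)² = 280.6600  ⇒  Var(R_m) = 280.6600 / 5 = 56.1320
β = Cov / Var(R_m) = 96.8180 / 56.1320 = 1.7248
MRP = 7.4% − 2.2% = 5.20%
E(R) = R_f + β × MRP = 2.2% + 1.7248 × 5.2% = 11.17%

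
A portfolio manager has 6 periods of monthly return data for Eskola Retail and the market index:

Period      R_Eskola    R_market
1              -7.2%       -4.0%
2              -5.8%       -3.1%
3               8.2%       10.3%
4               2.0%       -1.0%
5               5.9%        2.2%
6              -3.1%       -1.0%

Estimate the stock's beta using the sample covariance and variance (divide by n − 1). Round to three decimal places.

Mean R_i = (-7.2 − 5.8 + 8.2 + 2.0 + 5.9 − 3.1) / 6 = 0.0000%
Mean R_m = (-4.0 − 3.1 + 10.3 − 1.0 + 2.2 − 1.0) / 6 = 0.5667%
Σ(R_i − R̄_i)(R_m − R̄_m) = 145.3200  ⇒  Cov = 145.3200 / 5 = 29.0640
Σ(R_m − R̄_m)² = 136.6133  ⇒  Var(R_m) = 136.6133 / 5 = 27.3227
β = Cov / Var(R_m) = 29.0640 / 27.3227 = 1.0637

1.064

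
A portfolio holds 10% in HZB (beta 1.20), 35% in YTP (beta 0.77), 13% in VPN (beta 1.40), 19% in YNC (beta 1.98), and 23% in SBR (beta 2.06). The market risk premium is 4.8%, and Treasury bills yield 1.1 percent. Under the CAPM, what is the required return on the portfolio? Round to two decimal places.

7.92%

β_P = Σ w_i β_i = 0.10×1.20 + 0.35×0.77 + 0.13×1.40 + 0.19×1.98 + 0.23×2.06 = 1.4215
E(R_P) = R_f + β_P × MRP = 1.1% + 1.4215 × 4.8% = 7.92%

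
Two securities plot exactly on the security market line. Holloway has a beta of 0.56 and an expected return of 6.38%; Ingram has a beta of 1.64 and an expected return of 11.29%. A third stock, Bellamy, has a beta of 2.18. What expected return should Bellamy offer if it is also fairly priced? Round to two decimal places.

13.75%

MRP (SML slope) = (11.29% − 6.38%) / (1.64 − 0.56) = 4.91% / 1.08 = 4.5463%
R_f (intercept) = 6.38% − 0.56 × 4.5463% = 3.8341%
E(R_Bellamy) = R_f + β × MRP = 3.8341% + 2.18 × 4.5463% = 13.75%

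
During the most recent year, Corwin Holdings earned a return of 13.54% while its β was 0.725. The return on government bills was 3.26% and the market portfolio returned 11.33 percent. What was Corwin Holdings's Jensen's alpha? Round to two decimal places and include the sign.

+4.43%

Market excess return = 11.33% − 3.26% = 8.07%
CAPM benchmark = R_f + β(R_m − R_f) = 3.26% + 0.725 × 8.07% = 9.11075%
α = actual − benchmark = 13.54% − 9.11075% = +4.43%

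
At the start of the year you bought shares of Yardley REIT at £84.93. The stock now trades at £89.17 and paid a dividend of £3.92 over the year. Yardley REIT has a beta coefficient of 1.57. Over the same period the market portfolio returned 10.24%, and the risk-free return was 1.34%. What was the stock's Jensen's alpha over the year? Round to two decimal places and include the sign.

Realised HPR = (P1 + D1 − P0) / P0 = (89.17 + 3.92 − 84.93) / 84.93 = 8.16 / 84.93 = 9.6079%
MRP = 10.24% − 1.34% = 8.90%
CAPM required = R_f + β·MRP = 1.34% + 1.57 × 8.90% = 15.3130%
α = realised − required = 9.6079% − 15.3130% = -5.71%

-5.71%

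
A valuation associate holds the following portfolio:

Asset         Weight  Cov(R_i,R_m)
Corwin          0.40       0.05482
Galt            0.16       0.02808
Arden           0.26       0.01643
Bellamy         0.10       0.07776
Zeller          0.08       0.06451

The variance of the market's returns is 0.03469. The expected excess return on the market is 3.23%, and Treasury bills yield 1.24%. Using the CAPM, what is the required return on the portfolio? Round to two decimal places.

β_Corwin = 0.05482 / 0.03469 = 1.5803
β_Galt = 0.02808 / 0.03469 = 0.8095
β_Arden = 0.01643 / 0.03469 = 0.4736
β_Bellamy = 0.07776 / 0.03469 = 2.2416
β_Zeller = 0.06451 / 0.03469 = 1.8596
β_P = Σ w_i β_i = 0.40×1.5803 + 0.16×0.8095 + 0.26×0.4736 + 0.10×2.2416 + 0.08×1.8596 = 1.2577
E(R_P) = R_f + β_P × MRP = 1.24% + 1.2577 × 3.23% = 5.30%

5.30%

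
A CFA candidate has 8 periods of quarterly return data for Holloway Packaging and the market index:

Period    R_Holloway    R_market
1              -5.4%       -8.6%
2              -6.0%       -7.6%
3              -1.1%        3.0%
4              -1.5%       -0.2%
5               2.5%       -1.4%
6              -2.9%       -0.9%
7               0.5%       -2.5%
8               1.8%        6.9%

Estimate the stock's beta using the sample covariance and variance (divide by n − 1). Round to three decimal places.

Mean R_i = (-5.4 − 6.0 − 1.1 − 1.5 + 2.5 − 2.9 + 0.5 + 1.8) / 8 = -1.5125%
Mean R_m = (-8.6 − 7.6 + 3.0 − 0.2 − 1.4 − 0.9 − 2.5 + 6.9) / 8 = -1.4125%
Σ(R_i − R̄_i)(R_m − R̄_m) = 82.2288  ⇒  Cov = 82.2288 / 7 = 11.7470
Σ(R_m − R̄_m)² = 181.4288  ⇒  Var(R_m) = 181.4288 / 7 = 25.9184
β = Cov / Var(R_m) = 11.7470 / 25.9184 = 0.4532

0.453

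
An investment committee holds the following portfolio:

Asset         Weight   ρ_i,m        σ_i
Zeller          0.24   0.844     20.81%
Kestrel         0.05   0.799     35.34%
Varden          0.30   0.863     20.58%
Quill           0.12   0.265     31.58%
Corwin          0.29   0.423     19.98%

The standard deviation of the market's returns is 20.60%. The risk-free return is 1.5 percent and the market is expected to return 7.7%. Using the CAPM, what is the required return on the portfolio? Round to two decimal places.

β_Zeller = 0.844 × 20.81% / 20.60% = 0.8526
β_Kestrel = 0.799 × 35.34% / 20.60% = 1.3707
β_Varden = 0.863 × 20.58% / 20.60% = 0.8622
β_Quill = 0.265 × 31.58% / 20.60% = 0.4062
β_Corwin = 0.423 × 19.98% / 20.60% = 0.4103
β_P = Σ w_i β_i = 0.24×0.8526 + 0.05×1.3707 + 0.30×0.8622 + 0.12×0.4062 + 0.29×0.4103 = 0.6996
MRP = 7.7% − 1.5% = 6.20%
E(R_P) = R_f + β_P × MRP = 1.5% + 0.6996 × 6.2% = 5.84%

5.84%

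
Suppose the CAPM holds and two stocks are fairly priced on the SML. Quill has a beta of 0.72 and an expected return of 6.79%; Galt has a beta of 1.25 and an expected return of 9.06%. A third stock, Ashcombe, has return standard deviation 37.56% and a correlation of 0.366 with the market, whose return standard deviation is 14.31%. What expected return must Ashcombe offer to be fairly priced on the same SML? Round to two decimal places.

MRP = (9.06% − 6.79%) / (1.25 − 0.72) = 4.2830%
R_f = 6.79% − 0.72 × 4.2830% = 3.7062%
β_Ashcombe = ρ·σ_i/σ_m = 0.366 × 37.56 / 14.31 = 0.9607
E(R_Ashcombe) = R_f + β × MRP = 3.7062% + 0.9607 × 4.2830% = 7.82%

7.82%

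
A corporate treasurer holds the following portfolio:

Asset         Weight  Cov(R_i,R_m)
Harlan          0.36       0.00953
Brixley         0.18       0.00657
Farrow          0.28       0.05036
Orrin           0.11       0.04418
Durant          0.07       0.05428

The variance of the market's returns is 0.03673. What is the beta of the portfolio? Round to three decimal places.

β_Harlan = 0.00953 / 0.03673 = 0.2595
β_Brixley = 0.00657 / 0.03673 = 0.1789
β_Farrow = 0.05036 / 0.03673 = 1.3711
β_Orrin = 0.04418 / 0.03673 = 1.2028
β_Durant = 0.05428 / 0.03673 = 1.4778
β_P = Σ w_i β_i = 0.36×0.2595 + 0.18×0.1789 + 0.28×1.3711 + 0.11×1.2028 + 0.07×1.4778 = 0.7453

0.745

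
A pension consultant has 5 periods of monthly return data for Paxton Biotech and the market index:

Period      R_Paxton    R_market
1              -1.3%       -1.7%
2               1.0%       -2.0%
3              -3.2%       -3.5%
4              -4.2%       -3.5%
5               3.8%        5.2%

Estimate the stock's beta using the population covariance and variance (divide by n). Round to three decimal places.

Mean R_i = (-1.3 + 1.0 − 3.2 − 4.2 + 3.8) / 5 = -0.7800%
Mean R_m = (-1.7 − 2.0 − 3.5 − 3.5 + 5.2) / 5 = -1.1000%
Σ(R_i − R̄_i)(R_m − R̄_m) = 41.5800  ⇒  Cov = 41.5800 / 5 = 8.3160
Σ(R_m − R̄_m)² = 52.3800  ⇒  Var(R_m) = 52.3800 / 5 = 10.4760
β = Cov / Var(R_m) = 8.3160 / 10.4760 = 0.7938

0.794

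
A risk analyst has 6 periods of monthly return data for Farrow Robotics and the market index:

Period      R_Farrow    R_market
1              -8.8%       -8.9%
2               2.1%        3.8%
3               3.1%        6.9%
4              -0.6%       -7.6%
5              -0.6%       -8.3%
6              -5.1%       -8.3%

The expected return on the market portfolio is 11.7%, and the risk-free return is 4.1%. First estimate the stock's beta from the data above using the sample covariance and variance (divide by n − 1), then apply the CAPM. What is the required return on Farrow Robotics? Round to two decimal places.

7.78%

Mean R_i = (-8.8 + 2.1 + 3.1 − 0.6 − 0.6 − 5.1) / 6 = -1.6500%
Mean R_m = (-8.9 + 3.8 + 6.9 − 7.6 − 8.3 − 8.3) / 6 = -3.7333%
Σ(R_i − R̄_i)(R_m − R̄_m) = 122.6000  ⇒  Cov = 122.6000 / 5 = 24.5200
Σ(R_m − R̄_m)² = 253.1733  ⇒  Var(R_m) = 253.1733 / 5 = 50.6347
β = Cov / Var(R_m) = 24.5200 / 50.6347 = 0.4843
MRP = 11.7% − 4.1% = 7.60%
E(R) = R_f + β × MRP = 4.1% + 0.4843 × 7.6% = 7.78%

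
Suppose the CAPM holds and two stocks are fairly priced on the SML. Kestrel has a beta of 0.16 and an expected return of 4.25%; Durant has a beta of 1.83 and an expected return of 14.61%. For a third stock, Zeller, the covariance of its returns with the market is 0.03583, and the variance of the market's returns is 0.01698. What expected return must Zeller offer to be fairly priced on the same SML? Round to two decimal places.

16.35%

MRP = (14.61% − 4.25%) / (1.83 − 0.16) = 6.2036%
R_f = 4.25% − 0.16 × 6.2036% = 3.2574%
β_Zeller = Cov / Var(R_m) = 0.03583 / 0.01698 = 2.1101
E(R_Zeller) = R_f + β × MRP = 3.2574% + 2.1101 × 6.2036% = 16.35%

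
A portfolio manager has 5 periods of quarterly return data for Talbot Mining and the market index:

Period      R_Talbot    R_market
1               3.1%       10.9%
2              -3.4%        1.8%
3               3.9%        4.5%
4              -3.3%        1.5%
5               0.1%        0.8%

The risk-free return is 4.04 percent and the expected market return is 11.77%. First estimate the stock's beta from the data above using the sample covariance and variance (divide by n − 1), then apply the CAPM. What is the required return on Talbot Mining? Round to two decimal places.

Mean R_i = (3.1 − 3.4 + 3.9 − 3.3 + 0.1) / 5 = 0.0800%
Mean R_m = (10.9 + 1.8 + 4.5 + 1.5 + 0.8) / 5 = 3.9000%
Σ(R_i − R̄_i)(R_m − R̄_m) = 38.7900  ⇒  Cov = 38.7900 / 4 = 9.6975
Σ(R_m − R̄_m)² = 69.1400  ⇒  Var(R_m) = 69.1400 / 4 = 17.2850
β = Cov / Var(R_m) = 9.6975 / 17.2850 = 0.5610
MRP = 11.77% − 4.04% = 7.73%
E(R) = R_f + β × MRP = 4.04% + 0.5610 × 7.73% = 8.38%

8.38%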